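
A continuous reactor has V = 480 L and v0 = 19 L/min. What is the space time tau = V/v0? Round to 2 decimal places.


tau = V / v0
tau = 480 / 19
tau = 25.26 min


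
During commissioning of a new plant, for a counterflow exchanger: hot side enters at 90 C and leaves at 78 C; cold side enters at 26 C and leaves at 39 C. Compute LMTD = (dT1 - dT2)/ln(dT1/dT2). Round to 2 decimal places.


dT1 = Th_in - Tc_out = 90 - 39 = 51
dT2 = Th_out - Tc_in = 78 - 26 = 52
LMTD = (dT1 - dT2) / ln(dT1/dT2)
LMTD = (51 - 52) / ln(51/52)
LMTD = 51.50 K


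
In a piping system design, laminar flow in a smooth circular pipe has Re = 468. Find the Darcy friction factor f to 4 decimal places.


f = 64 / Re
f = 64 / 468
f = 0.1368


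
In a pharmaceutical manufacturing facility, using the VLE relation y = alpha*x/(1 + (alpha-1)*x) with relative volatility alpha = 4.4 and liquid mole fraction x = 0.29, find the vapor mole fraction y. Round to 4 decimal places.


y = alpha*x / (1 + (alpha-1)*x)
y = 4.4*0.29 / (1 + (4.4-1)*0.29)
y = 1.276 / (1 + 0.986)
y = 1.276 / 1.986
y = 0.6425


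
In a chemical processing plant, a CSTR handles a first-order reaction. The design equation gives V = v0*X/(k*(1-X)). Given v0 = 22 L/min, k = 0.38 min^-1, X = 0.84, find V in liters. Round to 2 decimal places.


V = v0 * X / (k * (1 - X))
V = 22 * 0.84 / (0.38 * (1 - 0.84))
V = 18.48 / (0.38 * 0.16)
V = 18.48 / 0.0608
V = 303.95 L


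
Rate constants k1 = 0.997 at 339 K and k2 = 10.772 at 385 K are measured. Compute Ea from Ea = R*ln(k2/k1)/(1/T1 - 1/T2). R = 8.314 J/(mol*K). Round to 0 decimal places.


Ea = R * ln(k2/k1) / (1/T1 - 1/T2)
ln(k2/k1) = ln(10.772/0.997) = 2.3799547
1/T1 - 1/T2 = 1/339 - 1/385 = 0.00035244991
Ea = 8.314 * 2.3799547 / 0.00035244991
Ea = 56141 J/mol


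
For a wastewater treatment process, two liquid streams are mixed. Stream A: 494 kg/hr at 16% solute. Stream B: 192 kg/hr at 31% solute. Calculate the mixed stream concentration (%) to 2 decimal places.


Mass balance on solute: F1*x1 + F2*x2 = F3*x3
F3 = F1 + F2 = 494 + 192 = 686 kg/hr
x3 = (F1*x1 + F2*x2)/F3
x3 = (494*0.16 + 192*0.31) / 686
x3 = 20.20%


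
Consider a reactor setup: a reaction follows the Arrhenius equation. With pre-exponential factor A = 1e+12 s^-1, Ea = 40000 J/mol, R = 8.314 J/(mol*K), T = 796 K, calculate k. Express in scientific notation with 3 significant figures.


k = A * exp(-Ea/(R*T))
k = 1e+12 * exp(-40000 / (8.314 * 796))
k = 1e+12 * exp(-6.044173)
k = 2.37e+09


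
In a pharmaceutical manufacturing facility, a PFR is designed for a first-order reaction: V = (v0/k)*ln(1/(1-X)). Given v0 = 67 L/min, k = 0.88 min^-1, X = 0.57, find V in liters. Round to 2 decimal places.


V = (v0/k) * ln(1/(1-X))
V = (67/0.88) * ln(1/(1-0.57))
V = 76.136364 * ln(2.325581)
V = 76.136364 * 0.84397
V = 64.26 L


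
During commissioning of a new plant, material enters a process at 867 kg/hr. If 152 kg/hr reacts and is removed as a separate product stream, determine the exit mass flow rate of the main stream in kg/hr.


Steady-state mass balance on the main outlet: F_out = F_in - F_removed
F_out = 867 - 152
F_out = 715 kg/hr


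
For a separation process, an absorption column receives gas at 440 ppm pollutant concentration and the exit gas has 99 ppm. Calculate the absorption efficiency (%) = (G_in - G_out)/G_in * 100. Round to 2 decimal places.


Efficiency = (G_in - G_out) / G_in * 100%
Efficiency = (440 - 99) / 440 * 100
Efficiency = 341 / 440 * 100
Efficiency = 77.50%


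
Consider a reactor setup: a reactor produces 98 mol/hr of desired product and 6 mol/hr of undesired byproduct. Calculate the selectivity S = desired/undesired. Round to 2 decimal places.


S = desired product rate / undesired product rate
S = 98 / 6
S = 16.33


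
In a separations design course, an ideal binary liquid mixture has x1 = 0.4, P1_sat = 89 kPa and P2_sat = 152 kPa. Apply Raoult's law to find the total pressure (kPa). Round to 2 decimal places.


P = x1*P1_sat + x2*P2_sat
x2 = 1 - x1 = 1 - 0.4 = 0.6
P = 0.4*89 + 0.6*152
P = 35.6 + 91.2
P = 126.80 kPa


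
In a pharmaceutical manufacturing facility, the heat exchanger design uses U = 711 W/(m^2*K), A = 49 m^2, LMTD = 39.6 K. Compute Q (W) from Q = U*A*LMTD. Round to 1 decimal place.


Q = U * A * LMTD
Q = 711 * 49 * 39.6
Q = 1379624.4 W


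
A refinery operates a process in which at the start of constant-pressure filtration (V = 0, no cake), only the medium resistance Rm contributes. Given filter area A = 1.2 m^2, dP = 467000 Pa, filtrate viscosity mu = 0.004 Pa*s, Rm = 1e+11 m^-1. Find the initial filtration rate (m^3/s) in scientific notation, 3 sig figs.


rate = A * dP / (mu * Rm)
rate = 1.2 * 467000 / (0.004 * 1e+11)
rate = 560400.0 / 4.000e+08
rate = 1.40e-03 m^3/s


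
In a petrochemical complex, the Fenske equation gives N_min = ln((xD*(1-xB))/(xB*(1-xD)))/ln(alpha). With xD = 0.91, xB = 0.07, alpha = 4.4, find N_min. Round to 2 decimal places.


N_min = ln((xD*(1-xB))/(xB*(1-xD))) / ln(alpha)
Numerator inside ln: 0.8463 / 0.0063 = 134.333333
ln(134.333333) = 4.900324
ln(alpha) = ln(4.4) = 1.481605
N_min = 4.900324 / 1.481605 = 3.31


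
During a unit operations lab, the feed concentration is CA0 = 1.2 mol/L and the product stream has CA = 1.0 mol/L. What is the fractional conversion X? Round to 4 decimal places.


X = (CA0 - CA) / CA0
X = (1.2 - 1.0) / 1.2
X = 0.2 / 1.2
X = 0.1667


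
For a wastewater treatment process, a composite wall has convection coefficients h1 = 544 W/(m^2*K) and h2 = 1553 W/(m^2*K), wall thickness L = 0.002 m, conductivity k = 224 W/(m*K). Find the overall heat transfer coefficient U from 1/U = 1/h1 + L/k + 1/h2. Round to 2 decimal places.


1/U = 1/h1 + L/k + 1/h2
1/U = 1/544 + 0.002/224 + 1/1553
1/U = 0.0018382353 + 8.9286e-06 + 0.000643915
1/U = 0.0024910789
U = 401.43 W/(m^2*K)


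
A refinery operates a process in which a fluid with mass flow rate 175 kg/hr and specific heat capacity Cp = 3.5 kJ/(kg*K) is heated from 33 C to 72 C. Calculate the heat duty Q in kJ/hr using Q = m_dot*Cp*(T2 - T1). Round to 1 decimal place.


Q = m_dot * Cp * (T2 - T1)
Q = 175 * 3.5 * (72 - 33)
Q = 175 * 3.5 * 39
Q = 23887.5 kJ/hr


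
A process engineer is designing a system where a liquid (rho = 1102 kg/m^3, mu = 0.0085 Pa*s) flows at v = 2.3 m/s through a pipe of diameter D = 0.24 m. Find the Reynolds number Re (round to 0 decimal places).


Re = rho * v * D / mu
Re = 1102 * 2.3 * 0.24 / 0.0085
Re = 608.304 / 0.0085
Re = 71565


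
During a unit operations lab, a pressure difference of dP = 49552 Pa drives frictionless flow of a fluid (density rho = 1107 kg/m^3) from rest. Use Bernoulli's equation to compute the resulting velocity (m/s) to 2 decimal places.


v = sqrt(2*dP/rho)
v = sqrt(2*49552/1107)
v = sqrt(89.524842)
v = 9.46 m/s


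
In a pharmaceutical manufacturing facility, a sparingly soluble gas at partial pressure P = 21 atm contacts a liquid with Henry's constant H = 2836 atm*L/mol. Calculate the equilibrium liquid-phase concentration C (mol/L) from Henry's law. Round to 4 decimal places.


C = P / H
C = 21 / 2836
C = 0.0074 mol/L


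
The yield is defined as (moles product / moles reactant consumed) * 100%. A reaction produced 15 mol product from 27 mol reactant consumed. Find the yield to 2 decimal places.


Yield = (moles product / moles consumed) * 100%
Yield = (15 / 27) * 100
Yield = 0.5556 * 100
Yield = 55.56%


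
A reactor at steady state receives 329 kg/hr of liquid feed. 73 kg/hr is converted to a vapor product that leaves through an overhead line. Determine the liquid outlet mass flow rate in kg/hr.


Steady-state mass balance on the main outlet: F_out = F_in - F_removed
F_out = 329 - 73
F_out = 256 kg/hr


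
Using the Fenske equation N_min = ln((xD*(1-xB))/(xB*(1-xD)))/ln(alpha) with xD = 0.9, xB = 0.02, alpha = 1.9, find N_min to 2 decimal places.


N_min = ln((xD*(1-xB))/(xB*(1-xD))) / ln(alpha)
Numerator inside ln: 0.882 / 0.002 = 441.0
ln(441.0) = 6.089045
ln(alpha) = ln(1.9) = 0.641854
N_min = 6.089045 / 0.641854 = 9.49


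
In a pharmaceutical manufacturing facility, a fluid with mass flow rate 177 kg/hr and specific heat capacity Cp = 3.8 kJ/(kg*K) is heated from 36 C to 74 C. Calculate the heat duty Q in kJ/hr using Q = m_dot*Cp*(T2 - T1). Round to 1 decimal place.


Q = m_dot * Cp * (T2 - T1)
Q = 177 * 3.8 * (74 - 36)
Q = 177 * 3.8 * 38
Q = 25558.8 kJ/hr


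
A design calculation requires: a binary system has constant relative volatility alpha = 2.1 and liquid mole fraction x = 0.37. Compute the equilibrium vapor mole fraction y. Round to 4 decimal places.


y = alpha*x / (1 + (alpha-1)*x)
y = 2.1*0.37 / (1 + (2.1-1)*0.37)
y = 0.777 / (1 + 0.407)
y = 0.777 / 1.407
y = 0.5522


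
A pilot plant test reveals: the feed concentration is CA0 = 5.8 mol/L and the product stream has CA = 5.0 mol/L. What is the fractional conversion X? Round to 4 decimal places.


X = (CA0 - CA) / CA0
X = (5.8 - 5.0) / 5.8
X = 0.8 / 5.8
X = 0.1379


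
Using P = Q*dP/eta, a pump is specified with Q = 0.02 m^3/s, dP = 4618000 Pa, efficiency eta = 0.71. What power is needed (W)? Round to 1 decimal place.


P = Q * dP / eta
P = 0.02 * 4618000 / 0.71
P = 92360.0 / 0.71
P = 130084.5 W


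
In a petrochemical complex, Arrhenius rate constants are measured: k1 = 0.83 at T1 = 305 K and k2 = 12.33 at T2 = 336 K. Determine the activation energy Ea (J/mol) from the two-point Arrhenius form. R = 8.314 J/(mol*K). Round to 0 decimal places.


Ea = R * ln(k2/k1) / (1/T1 - 1/T2)
ln(k2/k1) = ln(12.33/0.83) = 2.6983649
1/T1 - 1/T2 = 1/305 - 1/336 = 0.000302498048
Ea = 8.314 * 2.6983649 / 0.000302498048
Ea = 74163 J/mol


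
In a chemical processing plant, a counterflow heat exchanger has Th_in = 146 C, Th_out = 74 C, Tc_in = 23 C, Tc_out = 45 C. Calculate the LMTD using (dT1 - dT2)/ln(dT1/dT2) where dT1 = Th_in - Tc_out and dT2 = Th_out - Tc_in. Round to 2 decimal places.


dT1 = Th_in - Tc_out = 146 - 45 = 101
dT2 = Th_out - Tc_in = 74 - 23 = 51
LMTD = (dT1 - dT2) / ln(dT1/dT2)
LMTD = (101 - 51) / ln(101/51)
LMTD = 73.17 K


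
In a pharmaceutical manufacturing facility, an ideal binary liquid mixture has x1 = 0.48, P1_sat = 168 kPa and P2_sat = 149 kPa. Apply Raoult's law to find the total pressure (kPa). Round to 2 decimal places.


P = x1*P1_sat + x2*P2_sat
x2 = 1 - x1 = 1 - 0.48 = 0.52
P = 0.48*168 + 0.52*149
P = 80.64 + 77.48
P = 158.12 kPa


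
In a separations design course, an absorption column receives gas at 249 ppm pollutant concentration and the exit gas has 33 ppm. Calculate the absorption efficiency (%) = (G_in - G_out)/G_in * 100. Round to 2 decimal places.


Efficiency = (G_in - G_out) / G_in * 100%
Efficiency = (249 - 33) / 249 * 100
Efficiency = 216 / 249 * 100
Efficiency = 86.75%


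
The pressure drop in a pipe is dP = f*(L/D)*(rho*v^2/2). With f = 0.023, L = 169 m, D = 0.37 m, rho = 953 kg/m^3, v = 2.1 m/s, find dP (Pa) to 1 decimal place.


dP = f * (L/D) * (rho*v^2/2)
dP = 0.023 * (169/0.37) * (953*2.1^2/2)
L/D = 456.75675676
rho*v^2/2 = 953*4.41/2 = 2101.365
dP = 0.023 * 456.75675676 * 2101.365
dP = 22075.7 Pa


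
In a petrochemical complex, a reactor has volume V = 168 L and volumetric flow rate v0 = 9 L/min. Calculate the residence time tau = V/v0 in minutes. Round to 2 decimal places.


tau = V / v0
tau = 168 / 9
tau = 18.67 min


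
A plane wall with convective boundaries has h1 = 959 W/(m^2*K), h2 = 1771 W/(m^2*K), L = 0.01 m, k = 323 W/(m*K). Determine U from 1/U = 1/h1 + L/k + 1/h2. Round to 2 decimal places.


1/U = 1/h1 + L/k + 1/h2
1/U = 1/959 + 0.01/323 + 1/1771
1/U = 0.0010427529 + 3.09598e-05 + 0.0005646527
1/U = 0.0016383654
U = 610.36 W/(m^2*K)


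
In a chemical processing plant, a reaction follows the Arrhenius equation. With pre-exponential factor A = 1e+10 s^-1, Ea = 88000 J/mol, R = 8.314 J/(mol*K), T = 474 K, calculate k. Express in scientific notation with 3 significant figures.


k = A * exp(-Ea/(R*T))
k = 1e+10 * exp(-88000 / (8.314 * 474))
k = 1e+10 * exp(-22.330287)
k = 2.00e+00


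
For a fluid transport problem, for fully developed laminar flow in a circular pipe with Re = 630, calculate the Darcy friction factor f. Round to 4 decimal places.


f = 64 / Re
f = 64 / 630
f = 0.1016


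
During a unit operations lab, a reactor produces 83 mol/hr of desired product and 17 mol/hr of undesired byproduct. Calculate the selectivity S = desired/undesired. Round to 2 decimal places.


S = desired product rate / undesired product rate
S = 83 / 17
S = 4.88


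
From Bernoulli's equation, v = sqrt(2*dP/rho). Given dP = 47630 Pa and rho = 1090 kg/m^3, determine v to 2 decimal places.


v = sqrt(2*dP/rho)
v = sqrt(2*47630/1090)
v = sqrt(87.394495)
v = 9.35 m/s


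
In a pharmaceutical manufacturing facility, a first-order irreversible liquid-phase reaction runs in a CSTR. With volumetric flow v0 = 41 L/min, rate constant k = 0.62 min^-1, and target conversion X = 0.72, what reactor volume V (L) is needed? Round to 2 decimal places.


V = v0 * X / (k * (1 - X))
V = 41 * 0.72 / (0.62 * (1 - 0.72))
V = 29.52 / (0.62 * 0.28)
V = 29.52 / 0.1736
V = 170.05 L


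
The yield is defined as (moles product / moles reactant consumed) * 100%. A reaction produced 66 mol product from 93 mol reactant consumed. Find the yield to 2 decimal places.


Yield = (moles product / moles consumed) * 100%
Yield = (66 / 93) * 100
Yield = 0.7097 * 100
Yield = 70.97%


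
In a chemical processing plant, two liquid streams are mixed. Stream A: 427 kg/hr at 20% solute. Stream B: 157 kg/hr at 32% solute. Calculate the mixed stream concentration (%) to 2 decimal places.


Mass balance on solute: F1*x1 + F2*x2 = F3*x3
F3 = F1 + F2 = 427 + 157 = 584 kg/hr
x3 = (F1*x1 + F2*x2)/F3
x3 = (427*0.2 + 157*0.32) / 584
x3 = 23.23%


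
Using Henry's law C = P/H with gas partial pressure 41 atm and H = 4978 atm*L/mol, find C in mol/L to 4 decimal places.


C = P / H
C = 41 / 4978
C = 0.0082 mol/L


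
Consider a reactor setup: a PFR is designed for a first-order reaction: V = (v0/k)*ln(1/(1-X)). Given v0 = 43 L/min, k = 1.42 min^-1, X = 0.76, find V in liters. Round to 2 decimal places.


V = (v0/k) * ln(1/(1-X))
V = (43/1.42) * ln(1/(1-0.76))
V = 30.28169 * ln(4.166667)
V = 30.28169 * 1.427116
V = 43.22 L


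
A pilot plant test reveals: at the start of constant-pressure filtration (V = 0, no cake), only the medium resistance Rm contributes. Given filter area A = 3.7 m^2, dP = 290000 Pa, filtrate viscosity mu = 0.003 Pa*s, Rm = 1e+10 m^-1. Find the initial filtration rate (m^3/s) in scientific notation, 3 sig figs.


rate = A * dP / (mu * Rm)
rate = 3.7 * 290000 / (0.003 * 1e+10)
rate = 1073000.0 / 3.000e+07
rate = 3.58e-02 m^3/s


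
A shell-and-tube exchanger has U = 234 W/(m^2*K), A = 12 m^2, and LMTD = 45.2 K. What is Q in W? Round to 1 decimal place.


Q = U * A * LMTD
Q = 234 * 12 * 45.2
Q = 126921.6 W


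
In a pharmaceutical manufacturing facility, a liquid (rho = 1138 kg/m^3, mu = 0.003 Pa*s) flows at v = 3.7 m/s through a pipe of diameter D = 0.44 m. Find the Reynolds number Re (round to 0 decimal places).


Re = rho * v * D / mu
Re = 1138 * 3.7 * 0.44 / 0.003
Re = 1852.664 / 0.003
Re = 617555


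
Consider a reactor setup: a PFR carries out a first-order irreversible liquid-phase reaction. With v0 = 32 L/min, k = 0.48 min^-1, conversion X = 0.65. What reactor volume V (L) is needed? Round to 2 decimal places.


V = (v0/k) * ln(1/(1-X))
V = (32/0.48) * ln(1/(1-0.65))
V = 66.666667 * ln(2.857143)
V = 66.666667 * 1.049822
V = 69.99 L


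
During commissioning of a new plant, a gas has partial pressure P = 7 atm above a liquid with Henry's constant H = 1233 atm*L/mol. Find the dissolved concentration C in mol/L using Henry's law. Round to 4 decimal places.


C = P / H
C = 7 / 1233
C = 0.0057 mol/L


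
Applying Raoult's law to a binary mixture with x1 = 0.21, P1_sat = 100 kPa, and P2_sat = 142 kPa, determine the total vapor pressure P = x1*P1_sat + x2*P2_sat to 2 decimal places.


P = x1*P1_sat + x2*P2_sat
x2 = 1 - x1 = 1 - 0.21 = 0.79
P = 0.21*100 + 0.79*142
P = 21.0 + 112.18
P = 133.18 kPa


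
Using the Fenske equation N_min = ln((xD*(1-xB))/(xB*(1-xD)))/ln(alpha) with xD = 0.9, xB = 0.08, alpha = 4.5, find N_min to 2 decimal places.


N_min = ln((xD*(1-xB))/(xB*(1-xD))) / ln(alpha)
Numerator inside ln: 0.828 / 0.008 = 103.5
ln(103.5) = 4.639572
ln(alpha) = ln(4.5) = 1.504077
N_min = 4.639572 / 1.504077 = 3.08


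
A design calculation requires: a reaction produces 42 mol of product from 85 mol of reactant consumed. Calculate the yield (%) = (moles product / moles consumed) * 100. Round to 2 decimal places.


Yield = (moles product / moles consumed) * 100%
Yield = (42 / 85) * 100
Yield = 0.4941 * 100
Yield = 49.41%


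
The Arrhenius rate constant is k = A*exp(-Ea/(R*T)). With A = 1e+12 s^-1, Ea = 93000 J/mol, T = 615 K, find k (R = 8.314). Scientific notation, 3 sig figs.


k = A * exp(-Ea/(R*T))
k = 1e+12 * exp(-93000 / (8.314 * 615))
k = 1e+12 * exp(-18.188539)
k = 1.26e+04


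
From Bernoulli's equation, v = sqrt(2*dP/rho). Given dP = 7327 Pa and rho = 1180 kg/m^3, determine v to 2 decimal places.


v = sqrt(2*dP/rho)
v = sqrt(2*7327/1180)
v = sqrt(12.418644)
v = 3.52 m/s


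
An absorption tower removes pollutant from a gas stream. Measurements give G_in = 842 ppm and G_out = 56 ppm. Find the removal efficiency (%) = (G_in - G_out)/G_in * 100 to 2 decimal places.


Efficiency = (G_in - G_out) / G_in * 100%
Efficiency = (842 - 56) / 842 * 100
Efficiency = 786 / 842 * 100
Efficiency = 93.35%


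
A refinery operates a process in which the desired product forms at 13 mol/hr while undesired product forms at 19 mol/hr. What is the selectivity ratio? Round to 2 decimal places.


S = desired product rate / undesired product rate
S = 13 / 19
S = 0.68


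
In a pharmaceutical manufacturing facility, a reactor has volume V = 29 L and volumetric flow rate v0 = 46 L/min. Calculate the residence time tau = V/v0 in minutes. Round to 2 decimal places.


tau = V / v0
tau = 29 / 46
tau = 0.63 min


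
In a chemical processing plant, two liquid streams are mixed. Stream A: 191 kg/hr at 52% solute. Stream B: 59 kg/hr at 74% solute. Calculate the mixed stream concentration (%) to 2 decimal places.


Mass balance on solute: F1*x1 + F2*x2 = F3*x3
F3 = F1 + F2 = 191 + 59 = 250 kg/hr
x3 = (F1*x1 + F2*x2)/F3
x3 = (191*0.52 + 59*0.74) / 250
x3 = 57.19%


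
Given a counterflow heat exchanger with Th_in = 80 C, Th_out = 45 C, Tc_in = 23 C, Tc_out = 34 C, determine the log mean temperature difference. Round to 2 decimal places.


dT1 = Th_in - Tc_out = 80 - 34 = 46
dT2 = Th_out - Tc_in = 45 - 23 = 22
LMTD = (dT1 - dT2) / ln(dT1/dT2)
LMTD = (46 - 22) / ln(46/22)
LMTD = 32.54 K


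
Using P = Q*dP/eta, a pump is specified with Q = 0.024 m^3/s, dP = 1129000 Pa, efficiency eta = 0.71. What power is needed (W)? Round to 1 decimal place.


P = Q * dP / eta
P = 0.024 * 1129000 / 0.71
P = 27096.0 / 0.71
P = 38163.4 W


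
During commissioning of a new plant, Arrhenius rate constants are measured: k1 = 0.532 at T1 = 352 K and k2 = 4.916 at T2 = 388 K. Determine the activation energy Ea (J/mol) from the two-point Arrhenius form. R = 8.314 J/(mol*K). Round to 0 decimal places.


Ea = R * ln(k2/k1) / (1/T1 - 1/T2)
ln(k2/k1) = ln(4.916/0.532) = 2.223607
1/T1 - 1/T2 = 1/352 - 1/388 = 0.000263589503
Ea = 8.314 * 2.223607 / 0.000263589503
Ea = 70136 J/mol


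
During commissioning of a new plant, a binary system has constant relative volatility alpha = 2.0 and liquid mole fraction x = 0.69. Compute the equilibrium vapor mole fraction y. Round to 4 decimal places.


y = alpha*x / (1 + (alpha-1)*x)
y = 2.0*0.69 / (1 + (2.0-1)*0.69)
y = 1.38 / (1 + 0.69)
y = 1.38 / 1.69
y = 0.8166


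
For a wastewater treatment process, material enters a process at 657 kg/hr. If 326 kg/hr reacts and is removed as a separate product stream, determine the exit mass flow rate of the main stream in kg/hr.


Steady-state mass balance on the main outlet: F_out = F_in - F_removed
F_out = 657 - 326
F_out = 331 kg/hr


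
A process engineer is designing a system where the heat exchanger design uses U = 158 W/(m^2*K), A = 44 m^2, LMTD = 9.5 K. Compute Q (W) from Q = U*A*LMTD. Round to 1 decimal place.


Q = U * A * LMTD
Q = 158 * 44 * 9.5
Q = 66044.0 W


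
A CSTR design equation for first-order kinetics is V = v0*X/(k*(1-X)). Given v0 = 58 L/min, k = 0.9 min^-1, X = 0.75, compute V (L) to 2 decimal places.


V = v0 * X / (k * (1 - X))
V = 58 * 0.75 / (0.9 * (1 - 0.75))
V = 43.5 / (0.9 * 0.25)
V = 43.5 / 0.225
V = 193.33 L


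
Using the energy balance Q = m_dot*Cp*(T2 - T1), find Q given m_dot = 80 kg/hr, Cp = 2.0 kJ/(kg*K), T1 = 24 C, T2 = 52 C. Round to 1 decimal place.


Q = m_dot * Cp * (T2 - T1)
Q = 80 * 2.0 * (52 - 24)
Q = 80 * 2.0 * 28
Q = 4480.0 kJ/hr


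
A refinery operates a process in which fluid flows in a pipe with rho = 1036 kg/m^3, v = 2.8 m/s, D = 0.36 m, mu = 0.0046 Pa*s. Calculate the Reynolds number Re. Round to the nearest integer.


Re = rho * v * D / mu
Re = 1036 * 2.8 * 0.36 / 0.0046
Re = 1044.288 / 0.0046
Re = 227019


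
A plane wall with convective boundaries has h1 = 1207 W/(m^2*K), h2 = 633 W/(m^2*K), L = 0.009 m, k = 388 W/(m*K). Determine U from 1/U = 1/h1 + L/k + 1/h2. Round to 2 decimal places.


1/U = 1/h1 + L/k + 1/h2
1/U = 1/1207 + 0.009/388 + 1/633
1/U = 0.0008285004 + 2.31959e-05 + 0.0015797788
1/U = 0.0024314751
U = 411.27 W/(m^2*K)


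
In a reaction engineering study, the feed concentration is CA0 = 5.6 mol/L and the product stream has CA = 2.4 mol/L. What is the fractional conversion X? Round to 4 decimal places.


X = (CA0 - CA) / CA0
X = (5.6 - 2.4) / 5.6
X = 3.2 / 5.6
X = 0.5714


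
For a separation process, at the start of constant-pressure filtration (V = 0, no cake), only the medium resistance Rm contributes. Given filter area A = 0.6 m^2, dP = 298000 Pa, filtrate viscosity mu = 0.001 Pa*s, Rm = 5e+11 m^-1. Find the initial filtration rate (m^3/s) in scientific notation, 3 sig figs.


rate = A * dP / (mu * Rm)
rate = 0.6 * 298000 / (0.001 * 5e+11)
rate = 178800.0 / 5.000e+08
rate = 3.58e-04 m^3/s


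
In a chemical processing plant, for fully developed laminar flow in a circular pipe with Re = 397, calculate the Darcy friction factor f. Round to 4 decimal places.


f = 64 / Re
f = 64 / 397
f = 0.1612


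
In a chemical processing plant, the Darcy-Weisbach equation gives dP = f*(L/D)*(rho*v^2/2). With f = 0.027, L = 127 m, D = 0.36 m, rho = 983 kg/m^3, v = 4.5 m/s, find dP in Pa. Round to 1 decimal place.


dP = f * (L/D) * (rho*v^2/2)
dP = 0.027 * (127/0.36) * (983*4.5^2/2)
L/D = 352.77777778
rho*v^2/2 = 983*20.25/2 = 9952.875
dP = 0.027 * 352.77777778 * 9952.875
dP = 94801.1 Pa


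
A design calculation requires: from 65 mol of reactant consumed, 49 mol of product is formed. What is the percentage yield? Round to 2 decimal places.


Yield = (moles product / moles consumed) * 100%
Yield = (49 / 65) * 100
Yield = 0.7538 * 100
Yield = 75.38%


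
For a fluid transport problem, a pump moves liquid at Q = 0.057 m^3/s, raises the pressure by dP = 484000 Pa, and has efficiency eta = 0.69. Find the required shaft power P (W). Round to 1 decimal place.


P = Q * dP / eta
P = 0.057 * 484000 / 0.69
P = 27588.0 / 0.69
P = 39982.6 W


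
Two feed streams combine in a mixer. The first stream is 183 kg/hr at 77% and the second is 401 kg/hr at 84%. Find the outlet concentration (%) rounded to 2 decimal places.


Mass balance on solute: F1*x1 + F2*x2 = F3*x3
F3 = F1 + F2 = 183 + 401 = 584 kg/hr
x3 = (F1*x1 + F2*x2)/F3
x3 = (183*0.77 + 401*0.84) / 584
x3 = 81.81%


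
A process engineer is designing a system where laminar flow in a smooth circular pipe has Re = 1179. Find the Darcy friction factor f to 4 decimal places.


f = 64 / Re
f = 64 / 1179
f = 0.0543


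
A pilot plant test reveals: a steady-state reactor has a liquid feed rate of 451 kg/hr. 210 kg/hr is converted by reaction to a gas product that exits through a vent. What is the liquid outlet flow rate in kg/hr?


Steady-state mass balance on the main outlet: F_out = F_in - F_removed
F_out = 451 - 210
F_out = 241 kg/hr


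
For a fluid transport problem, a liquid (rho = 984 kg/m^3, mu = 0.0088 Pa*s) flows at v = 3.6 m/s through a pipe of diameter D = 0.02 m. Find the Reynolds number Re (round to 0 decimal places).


Re = rho * v * D / mu
Re = 984 * 3.6 * 0.02 / 0.0088
Re = 70.848 / 0.0088
Re = 8051


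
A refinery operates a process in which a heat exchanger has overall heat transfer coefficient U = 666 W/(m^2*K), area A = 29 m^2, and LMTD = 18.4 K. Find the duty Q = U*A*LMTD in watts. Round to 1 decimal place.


Q = U * A * LMTD
Q = 666 * 29 * 18.4
Q = 355377.6 W


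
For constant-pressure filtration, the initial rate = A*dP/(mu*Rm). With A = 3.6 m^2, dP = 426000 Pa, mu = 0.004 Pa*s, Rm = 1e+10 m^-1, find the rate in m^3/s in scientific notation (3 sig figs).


rate = A * dP / (mu * Rm)
rate = 3.6 * 426000 / (0.004 * 1e+10)
rate = 1533600.0 / 4.000e+07
rate = 3.83e-02 m^3/s


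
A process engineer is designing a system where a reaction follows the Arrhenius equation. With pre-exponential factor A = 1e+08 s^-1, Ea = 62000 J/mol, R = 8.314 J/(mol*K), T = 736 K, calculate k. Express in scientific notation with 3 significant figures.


k = A * exp(-Ea/(R*T))
k = 1e+08 * exp(-62000 / (8.314 * 736))
k = 1e+08 * exp(-10.132202)
k = 3.98e+03


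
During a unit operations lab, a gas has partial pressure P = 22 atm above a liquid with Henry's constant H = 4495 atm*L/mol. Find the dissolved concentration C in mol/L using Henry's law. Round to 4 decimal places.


C = P / H
C = 22 / 4495
C = 0.0049 mol/L


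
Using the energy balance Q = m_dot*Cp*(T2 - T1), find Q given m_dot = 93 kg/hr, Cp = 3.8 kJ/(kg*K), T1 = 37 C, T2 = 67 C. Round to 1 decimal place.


Q = m_dot * Cp * (T2 - T1)
Q = 93 * 3.8 * (67 - 37)
Q = 93 * 3.8 * 30
Q = 10602.0 kJ/hr


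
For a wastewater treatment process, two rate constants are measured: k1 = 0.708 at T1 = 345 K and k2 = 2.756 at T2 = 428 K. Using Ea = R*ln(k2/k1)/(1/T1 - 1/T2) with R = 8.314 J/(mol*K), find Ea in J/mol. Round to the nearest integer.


Ea = R * ln(k2/k1) / (1/T1 - 1/T2)
ln(k2/k1) = ln(2.756/0.708) = 1.3590915
1/T1 - 1/T2 = 1/345 - 1/428 = 0.000562102127
Ea = 8.314 * 1.3590915 / 0.000562102127
Ea = 20102 J/mol


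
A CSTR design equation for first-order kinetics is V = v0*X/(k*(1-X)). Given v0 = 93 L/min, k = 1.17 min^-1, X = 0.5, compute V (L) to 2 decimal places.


V = v0 * X / (k * (1 - X))
V = 93 * 0.5 / (1.17 * (1 - 0.5))
V = 46.5 / (1.17 * 0.5)
V = 46.5 / 0.585
V = 79.49 L


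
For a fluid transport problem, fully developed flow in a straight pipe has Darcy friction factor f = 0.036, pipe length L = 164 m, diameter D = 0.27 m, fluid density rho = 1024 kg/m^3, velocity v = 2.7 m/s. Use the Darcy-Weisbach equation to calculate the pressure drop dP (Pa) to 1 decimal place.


dP = f * (L/D) * (rho*v^2/2)
dP = 0.036 * (164/0.27) * (1024*2.7^2/2)
L/D = 607.40740741
rho*v^2/2 = 1024*7.29/2 = 3732.48
dP = 0.036 * 607.40740741 * 3732.48
dP = 81616.9 Pa


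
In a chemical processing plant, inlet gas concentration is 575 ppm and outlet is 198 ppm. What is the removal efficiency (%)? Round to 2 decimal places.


Efficiency = (G_in - G_out) / G_in * 100%
Efficiency = (575 - 198) / 575 * 100
Efficiency = 377 / 575 * 100
Efficiency = 65.57%


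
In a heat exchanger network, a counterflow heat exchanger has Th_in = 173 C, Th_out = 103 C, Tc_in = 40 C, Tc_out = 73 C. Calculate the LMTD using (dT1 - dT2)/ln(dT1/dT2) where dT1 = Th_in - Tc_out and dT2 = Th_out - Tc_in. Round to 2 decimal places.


dT1 = Th_in - Tc_out = 173 - 73 = 100
dT2 = Th_out - Tc_in = 103 - 40 = 63
LMTD = (dT1 - dT2) / ln(dT1/dT2)
LMTD = (100 - 63) / ln(100/63)
LMTD = 80.08 K


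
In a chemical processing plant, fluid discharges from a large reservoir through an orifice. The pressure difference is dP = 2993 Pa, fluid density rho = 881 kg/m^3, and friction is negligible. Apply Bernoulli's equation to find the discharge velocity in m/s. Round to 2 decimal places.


v = sqrt(2*dP/rho)
v = sqrt(2*2993/881)
v = sqrt(6.794552)
v = 2.61 m/s


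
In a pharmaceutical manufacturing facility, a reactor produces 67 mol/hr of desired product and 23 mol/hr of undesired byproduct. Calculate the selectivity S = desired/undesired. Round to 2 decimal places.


S = desired product rate / undesired product rate
S = 67 / 23
S = 2.91


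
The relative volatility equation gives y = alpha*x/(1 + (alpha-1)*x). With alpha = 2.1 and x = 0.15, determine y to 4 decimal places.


y = alpha*x / (1 + (alpha-1)*x)
y = 2.1*0.15 / (1 + (2.1-1)*0.15)
y = 0.315 / (1 + 0.165)
y = 0.315 / 1.165
y = 0.2704


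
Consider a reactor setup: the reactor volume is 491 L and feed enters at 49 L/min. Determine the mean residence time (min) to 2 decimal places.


tau = V / v0
tau = 491 / 49
tau = 10.02 min


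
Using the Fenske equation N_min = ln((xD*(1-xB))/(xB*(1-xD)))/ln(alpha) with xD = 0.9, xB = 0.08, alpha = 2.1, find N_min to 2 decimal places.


N_min = ln((xD*(1-xB))/(xB*(1-xD))) / ln(alpha)
Numerator inside ln: 0.828 / 0.008 = 103.5
ln(103.5) = 4.639572
ln(alpha) = ln(2.1) = 0.741937
N_min = 4.639572 / 0.741937 = 6.25


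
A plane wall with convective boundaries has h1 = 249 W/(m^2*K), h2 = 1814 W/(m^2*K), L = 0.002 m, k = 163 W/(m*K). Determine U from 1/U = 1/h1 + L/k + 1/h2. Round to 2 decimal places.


1/U = 1/h1 + L/k + 1/h2
1/U = 1/249 + 0.002/163 + 1/1814
1/U = 0.0040160643 + 1.22699e-05 + 0.0005512679
1/U = 0.0045796021
U = 218.36 W/(m^2*K)


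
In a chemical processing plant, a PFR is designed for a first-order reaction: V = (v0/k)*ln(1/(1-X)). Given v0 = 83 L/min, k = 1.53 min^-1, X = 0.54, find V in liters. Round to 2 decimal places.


V = (v0/k) * ln(1/(1-X))
V = (83/1.53) * ln(1/(1-0.54))
V = 54.248366 * ln(2.173913)
V = 54.248366 * 0.776529
V = 42.13 L


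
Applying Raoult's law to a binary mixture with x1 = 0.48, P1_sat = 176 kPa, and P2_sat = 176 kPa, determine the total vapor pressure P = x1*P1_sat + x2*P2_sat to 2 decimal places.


P = x1*P1_sat + x2*P2_sat
x2 = 1 - x1 = 1 - 0.48 = 0.52
P = 0.48*176 + 0.52*176
P = 84.48 + 91.52
P = 176.00 kPa


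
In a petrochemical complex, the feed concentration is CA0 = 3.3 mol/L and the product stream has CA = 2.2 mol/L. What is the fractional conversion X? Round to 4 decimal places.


X = (CA0 - CA) / CA0
X = (3.3 - 2.2) / 3.3
X = 1.1 / 3.3
X = 0.3333


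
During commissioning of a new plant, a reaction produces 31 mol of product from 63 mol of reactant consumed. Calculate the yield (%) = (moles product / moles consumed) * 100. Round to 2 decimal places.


Yield = (moles product / moles consumed) * 100%
Yield = (31 / 63) * 100
Yield = 0.4921 * 100
Yield = 49.21%


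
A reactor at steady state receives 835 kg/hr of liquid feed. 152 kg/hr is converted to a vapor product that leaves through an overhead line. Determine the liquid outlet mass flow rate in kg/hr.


Steady-state mass balance on the main outlet: F_out = F_in - F_removed
F_out = 835 - 152
F_out = 683 kg/hr


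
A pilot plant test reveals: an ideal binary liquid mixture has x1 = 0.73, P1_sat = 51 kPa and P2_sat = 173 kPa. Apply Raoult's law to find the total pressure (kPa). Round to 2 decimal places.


P = x1*P1_sat + x2*P2_sat
x2 = 1 - x1 = 1 - 0.73 = 0.27
P = 0.73*51 + 0.27*173
P = 37.23 + 46.71
P = 83.94 kPa


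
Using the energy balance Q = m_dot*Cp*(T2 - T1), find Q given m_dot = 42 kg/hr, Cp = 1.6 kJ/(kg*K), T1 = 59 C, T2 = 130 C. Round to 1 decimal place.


Q = m_dot * Cp * (T2 - T1)
Q = 42 * 1.6 * (130 - 59)
Q = 42 * 1.6 * 71
Q = 4771.2 kJ/hr


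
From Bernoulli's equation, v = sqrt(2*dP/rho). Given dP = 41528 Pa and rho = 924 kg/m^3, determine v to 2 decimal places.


v = sqrt(2*dP/rho)
v = sqrt(2*41528/924)
v = sqrt(89.887446)
v = 9.48 m/s


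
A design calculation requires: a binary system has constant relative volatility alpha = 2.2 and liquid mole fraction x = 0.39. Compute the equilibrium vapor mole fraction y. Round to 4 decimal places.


y = alpha*x / (1 + (alpha-1)*x)
y = 2.2*0.39 / (1 + (2.2-1)*0.39)
y = 0.858 / (1 + 0.468)
y = 0.858 / 1.468
y = 0.5845


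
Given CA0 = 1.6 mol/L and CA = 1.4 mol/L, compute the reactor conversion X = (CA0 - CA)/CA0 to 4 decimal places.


X = (CA0 - CA) / CA0
X = (1.6 - 1.4) / 1.6
X = 0.2 / 1.6
X = 0.1250


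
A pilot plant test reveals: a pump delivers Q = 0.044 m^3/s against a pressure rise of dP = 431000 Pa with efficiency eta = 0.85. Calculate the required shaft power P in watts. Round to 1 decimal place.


P = Q * dP / eta
P = 0.044 * 431000 / 0.85
P = 18964.0 / 0.85
P = 22310.6 W


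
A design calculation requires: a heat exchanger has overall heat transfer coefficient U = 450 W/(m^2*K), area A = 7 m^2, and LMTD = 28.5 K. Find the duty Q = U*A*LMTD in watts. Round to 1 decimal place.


Q = U * A * LMTD
Q = 450 * 7 * 28.5
Q = 89775.0 W


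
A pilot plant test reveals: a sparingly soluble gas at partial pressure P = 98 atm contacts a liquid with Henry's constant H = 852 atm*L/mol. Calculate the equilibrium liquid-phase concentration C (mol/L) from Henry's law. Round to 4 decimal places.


C = P / H
C = 98 / 852
C = 0.1150 mol/L


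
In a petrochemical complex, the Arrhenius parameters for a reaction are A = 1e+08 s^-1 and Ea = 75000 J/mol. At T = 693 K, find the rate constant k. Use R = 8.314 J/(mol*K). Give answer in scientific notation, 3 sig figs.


k = A * exp(-Ea/(R*T))
k = 1e+08 * exp(-75000 / (8.314 * 693))
k = 1e+08 * exp(-13.017213)
k = 2.22e+02


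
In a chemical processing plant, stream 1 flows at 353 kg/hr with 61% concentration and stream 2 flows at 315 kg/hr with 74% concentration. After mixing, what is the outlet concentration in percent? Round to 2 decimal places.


Mass balance on solute: F1*x1 + F2*x2 = F3*x3
F3 = F1 + F2 = 353 + 315 = 668 kg/hr
x3 = (F1*x1 + F2*x2)/F3
x3 = (353*0.61 + 315*0.74) / 668
x3 = 67.13%


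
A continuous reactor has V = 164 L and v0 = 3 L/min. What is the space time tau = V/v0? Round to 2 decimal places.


tau = V / v0
tau = 164 / 3
tau = 54.67 min


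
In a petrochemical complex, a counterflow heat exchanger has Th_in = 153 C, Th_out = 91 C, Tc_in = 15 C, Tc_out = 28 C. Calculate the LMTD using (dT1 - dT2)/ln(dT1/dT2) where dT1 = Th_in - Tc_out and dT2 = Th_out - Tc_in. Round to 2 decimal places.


dT1 = Th_in - Tc_out = 153 - 28 = 125
dT2 = Th_out - Tc_in = 91 - 15 = 76
LMTD = (dT1 - dT2) / ln(dT1/dT2)
LMTD = (125 - 76) / ln(125/76)
LMTD = 98.48 K


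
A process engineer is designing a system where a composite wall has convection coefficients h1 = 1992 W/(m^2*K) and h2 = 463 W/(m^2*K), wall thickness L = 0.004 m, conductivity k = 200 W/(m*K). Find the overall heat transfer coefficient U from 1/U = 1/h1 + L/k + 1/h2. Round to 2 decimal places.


1/U = 1/h1 + L/k + 1/h2
1/U = 1/1992 + 0.004/200 + 1/463
1/U = 0.000502008 + 2e-05 + 0.0021598272
1/U = 0.0026818352
U = 372.88 W/(m^2*K)


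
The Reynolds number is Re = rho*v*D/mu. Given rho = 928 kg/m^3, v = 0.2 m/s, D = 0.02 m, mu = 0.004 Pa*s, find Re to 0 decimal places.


Re = rho * v * D / mu
Re = 928 * 0.2 * 0.02 / 0.004
Re = 3.712 / 0.004
Re = 928


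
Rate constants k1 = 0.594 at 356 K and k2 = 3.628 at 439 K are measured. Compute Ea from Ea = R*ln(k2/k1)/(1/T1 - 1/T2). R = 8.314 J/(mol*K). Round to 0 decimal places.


Ea = R * ln(k2/k1) / (1/T1 - 1/T2)
ln(k2/k1) = ln(3.628/0.594) = 1.8095575
1/T1 - 1/T2 = 1/356 - 1/439 = 0.000531084436
Ea = 8.314 * 1.8095575 / 0.000531084436
Ea = 28328 J/mol


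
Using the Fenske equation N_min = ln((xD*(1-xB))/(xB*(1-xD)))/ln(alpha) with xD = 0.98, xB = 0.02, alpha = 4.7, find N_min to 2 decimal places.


N_min = ln((xD*(1-xB))/(xB*(1-xD))) / ln(alpha)
Numerator inside ln: 0.9604 / 0.0004 = 2401.0
ln(2401.0) = 7.783641
ln(alpha) = ln(4.7) = 1.547563
N_min = 7.783641 / 1.547563 = 5.03


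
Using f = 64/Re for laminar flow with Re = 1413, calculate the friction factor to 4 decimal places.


f = 64 / Re
f = 64 / 1413
f = 0.0453


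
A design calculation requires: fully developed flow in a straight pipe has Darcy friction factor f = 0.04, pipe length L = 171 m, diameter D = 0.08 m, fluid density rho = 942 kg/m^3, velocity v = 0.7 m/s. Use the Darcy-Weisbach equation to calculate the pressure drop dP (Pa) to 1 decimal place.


dP = f * (L/D) * (rho*v^2/2)
dP = 0.04 * (171/0.08) * (942*0.7^2/2)
L/D = 2137.5
rho*v^2/2 = 942*0.49/2 = 230.79
dP = 0.04 * 2137.5 * 230.79
dP = 19732.5 Pa


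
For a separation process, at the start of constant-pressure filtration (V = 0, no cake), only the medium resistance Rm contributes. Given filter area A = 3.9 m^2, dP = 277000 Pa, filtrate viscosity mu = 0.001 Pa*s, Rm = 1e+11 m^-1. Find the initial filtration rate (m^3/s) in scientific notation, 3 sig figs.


rate = A * dP / (mu * Rm)
rate = 3.9 * 277000 / (0.001 * 1e+11)
rate = 1080300.0 / 1.000e+08
rate = 1.08e-02 m^3/s


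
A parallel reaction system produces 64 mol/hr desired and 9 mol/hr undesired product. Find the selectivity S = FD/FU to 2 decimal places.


S = desired product rate / undesired product rate
S = 64 / 9
S = 7.11


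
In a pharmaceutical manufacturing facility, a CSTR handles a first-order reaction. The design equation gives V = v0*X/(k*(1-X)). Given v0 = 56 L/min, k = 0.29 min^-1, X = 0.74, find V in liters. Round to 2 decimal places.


V = v0 * X / (k * (1 - X))
V = 56 * 0.74 / (0.29 * (1 - 0.74))
V = 41.44 / (0.29 * 0.26)
V = 41.44 / 0.0754
V = 549.60 L


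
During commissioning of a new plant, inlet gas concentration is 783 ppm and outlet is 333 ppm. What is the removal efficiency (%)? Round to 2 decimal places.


Efficiency = (G_in - G_out) / G_in * 100%
Efficiency = (783 - 333) / 783 * 100
Efficiency = 450 / 783 * 100
Efficiency = 57.47%


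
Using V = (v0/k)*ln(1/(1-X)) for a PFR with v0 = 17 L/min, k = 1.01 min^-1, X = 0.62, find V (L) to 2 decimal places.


V = (v0/k) * ln(1/(1-X))
V = (17/1.01) * ln(1/(1-0.62))
V = 16.831683 * ln(2.631579)
V = 16.831683 * 0.967584
V = 16.29 L


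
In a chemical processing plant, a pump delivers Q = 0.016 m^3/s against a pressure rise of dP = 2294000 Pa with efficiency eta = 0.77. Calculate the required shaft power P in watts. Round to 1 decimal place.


P = Q * dP / eta
P = 0.016 * 2294000 / 0.77
P = 36704.0 / 0.77
P = 47667.5 W


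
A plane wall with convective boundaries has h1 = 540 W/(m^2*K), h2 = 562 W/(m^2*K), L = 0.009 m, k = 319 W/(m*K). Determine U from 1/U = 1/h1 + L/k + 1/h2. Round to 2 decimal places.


1/U = 1/h1 + L/k + 1/h2
1/U = 1/540 + 0.009/319 + 1/562
1/U = 0.0018518519 + 2.82132e-05 + 0.0017793594
1/U = 0.0036594245
U = 273.27 W/(m^2*K)


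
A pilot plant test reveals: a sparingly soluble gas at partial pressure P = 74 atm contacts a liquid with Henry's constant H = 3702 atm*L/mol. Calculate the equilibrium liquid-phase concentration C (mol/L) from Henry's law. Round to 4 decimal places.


C = P / H
C = 74 / 3702
C = 0.0200 mol/L


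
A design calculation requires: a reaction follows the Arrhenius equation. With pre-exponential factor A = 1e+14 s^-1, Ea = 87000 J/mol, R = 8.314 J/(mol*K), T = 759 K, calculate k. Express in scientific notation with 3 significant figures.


k = A * exp(-Ea/(R*T))
k = 1e+14 * exp(-87000 / (8.314 * 759))
k = 1e+14 * exp(-13.786926)
k = 1.03e+08


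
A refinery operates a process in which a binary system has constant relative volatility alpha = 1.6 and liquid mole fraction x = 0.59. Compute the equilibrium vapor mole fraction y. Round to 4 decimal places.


y = alpha*x / (1 + (alpha-1)*x)
y = 1.6*0.59 / (1 + (1.6-1)*0.59)
y = 0.944 / (1 + 0.354)
y = 0.944 / 1.354
y = 0.6972
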